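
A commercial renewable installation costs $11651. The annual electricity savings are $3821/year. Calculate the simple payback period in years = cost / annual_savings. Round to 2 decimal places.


Simple payback period = initial cost / annual savings
Payback = 11651 / 3821
Payback = 3.05 years

3.05


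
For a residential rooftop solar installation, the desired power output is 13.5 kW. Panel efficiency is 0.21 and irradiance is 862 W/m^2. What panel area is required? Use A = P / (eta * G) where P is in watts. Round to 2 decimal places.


Convert target power to watts: P = 13.5 * 1000 = 13500.0 W
Compute denominator: eta * G = 0.21 * 862 = 181.02
Required area A = P / (eta * G) = 13500.0 / 181.02
A = 74.58 m^2

74.58


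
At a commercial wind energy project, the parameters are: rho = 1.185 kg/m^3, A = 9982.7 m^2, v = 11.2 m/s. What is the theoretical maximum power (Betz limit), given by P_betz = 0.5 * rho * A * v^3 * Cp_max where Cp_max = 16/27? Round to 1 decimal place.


The Betz coefficient Cp_max = 16/27 = 0.5926
v^3 = 11.2^3 = 1404.928
P_betz = 0.5 * rho * A * v^3 * Cp_max
P_betz = 0.5 * 1.185 * 9982.7 * 1404.928 * 0.5926
P_betz = 4924324.5 W

4924324.5


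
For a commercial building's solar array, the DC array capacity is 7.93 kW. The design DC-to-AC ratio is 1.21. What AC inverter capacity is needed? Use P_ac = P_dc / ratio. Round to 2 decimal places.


The inverter AC capacity is determined by the DC/AC ratio.
Given: P_dc = 7.93 kW, DC/AC ratio = 1.21
P_ac = P_dc / ratio = 7.93 / 1.21
P_ac = 6.55 kW

6.55


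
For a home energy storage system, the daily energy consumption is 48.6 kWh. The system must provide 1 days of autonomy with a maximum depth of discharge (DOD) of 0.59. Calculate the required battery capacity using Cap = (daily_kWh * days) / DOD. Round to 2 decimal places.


Total energy needed = daily * days = 48.6 * 1 = 48.6 kWh
Account for depth of discharge:
  Cap = total_energy / DOD = 48.6 / 0.59
  Cap = 82.37 kWh

82.37


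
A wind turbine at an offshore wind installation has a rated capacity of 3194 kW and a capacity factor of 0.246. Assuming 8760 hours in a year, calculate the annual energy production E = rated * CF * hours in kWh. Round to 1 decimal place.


Annual energy = rated_kW * capacity_factor * hours_per_year
Given: P_rated = 3194 kW, CF = 0.246, hours = 8760
E = 3194 * 0.246 * 8760
E = 6882942.2 kWh

6882942.2


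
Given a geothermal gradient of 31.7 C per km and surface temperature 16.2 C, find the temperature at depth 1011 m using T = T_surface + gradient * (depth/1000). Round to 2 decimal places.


Convert depth to km: 1011 / 1000 = 1.011 km
Temperature increase = gradient * depth_km = 31.7 * 1.011 = 32.05 C
Temperature at depth = T_surface + delta_T = 16.2 + 32.05
T = 48.25 C

48.25


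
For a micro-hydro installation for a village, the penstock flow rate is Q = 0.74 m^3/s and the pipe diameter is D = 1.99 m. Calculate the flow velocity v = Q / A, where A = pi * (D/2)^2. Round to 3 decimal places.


Compute pipe cross-sectional area:
  A = pi * (D/2)^2 = pi * (1.99/2)^2 = 3.1103 m^2
Calculate velocity:
  v = Q / A = 0.74 / 3.1103
  v = 0.238 m/s

0.238


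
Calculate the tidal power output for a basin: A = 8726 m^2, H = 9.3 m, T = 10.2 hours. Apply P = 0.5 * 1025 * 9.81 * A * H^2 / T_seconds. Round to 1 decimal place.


Convert period to seconds: T = 10.2 * 3600 = 36720.0 s
H^2 = 9.3^2 = 86.49
P = 0.5 * rho * g * A * H^2 / T
P = 0.5 * 1025 * 9.81 * 8726 * 86.49 / 36720.0
P = 103333.5 W

103333.5


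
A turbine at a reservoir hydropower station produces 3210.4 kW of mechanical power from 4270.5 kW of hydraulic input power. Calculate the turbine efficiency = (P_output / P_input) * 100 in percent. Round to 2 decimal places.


Turbine efficiency = (output power / input power) * 100
eta = (3210.4 / 4270.5) * 100
eta = 75.18%

75.18


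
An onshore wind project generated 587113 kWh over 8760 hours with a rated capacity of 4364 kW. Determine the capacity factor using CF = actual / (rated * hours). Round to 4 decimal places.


Capacity factor = actual output / maximum possible output
Maximum possible = rated * hours = 4364 * 8760 = 38228640 kWh
CF = 587113 / 38228640
CF = 0.0154

0.0154


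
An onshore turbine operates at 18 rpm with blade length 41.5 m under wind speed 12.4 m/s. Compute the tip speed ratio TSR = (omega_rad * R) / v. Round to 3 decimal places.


Convert rotational speed to rad/s:
  omega = 18 * 2 * pi / 60 = 1.885 rad/s
Compute tip speed:
  v_tip = omega * R = 1.885 * 41.5 = 78.226 m/s
Tip speed ratio:
  TSR = v_tip / v_wind = 78.226 / 12.4 = 6.309

6.309


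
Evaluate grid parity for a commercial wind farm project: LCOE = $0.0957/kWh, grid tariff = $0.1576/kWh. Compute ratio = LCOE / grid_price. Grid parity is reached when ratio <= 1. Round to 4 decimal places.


Compare LCOE to grid price:
  LCOE = $0.0957/kWh, Grid price = $0.1576/kWh
  Ratio = LCOE / grid_price = 0.0957 / 0.1576 = 0.6072
  Grid parity achieved (ratio <= 1)? yes

0.6072


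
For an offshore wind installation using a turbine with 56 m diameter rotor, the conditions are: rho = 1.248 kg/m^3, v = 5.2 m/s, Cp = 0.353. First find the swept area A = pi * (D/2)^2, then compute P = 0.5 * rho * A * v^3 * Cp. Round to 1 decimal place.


Step 1 -- Compute swept area:
  A = pi * (D/2)^2 = pi * (56/2)^2 = 2463.01 m^2
Step 2 -- Apply wind power equation:
  P = 0.5 * rho * A * v^3 * Cp
  v^3 = 5.2^3 = 140.608
  P = 0.5 * 1.248 * 2463.01 * 140.608 * 0.353
  P = 76284.3 W

76284.3


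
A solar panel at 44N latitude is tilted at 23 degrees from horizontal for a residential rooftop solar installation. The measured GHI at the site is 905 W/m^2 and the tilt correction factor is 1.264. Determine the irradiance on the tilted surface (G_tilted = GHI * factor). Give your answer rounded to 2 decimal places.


Identify the given values:
  GHI = 905 W/m^2, tilt correction factor = 1.264
Apply the formula G_tilted = GHI * factor:
  G_tilted = 905 * 1.264
  G_tilted = 1143.92 W/m^2

1143.92


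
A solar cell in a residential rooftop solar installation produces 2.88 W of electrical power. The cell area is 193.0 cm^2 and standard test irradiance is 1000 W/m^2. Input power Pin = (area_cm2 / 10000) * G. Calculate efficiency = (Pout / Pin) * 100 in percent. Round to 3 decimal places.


First compute the input power:
  Pin = area_cm2 / 10000 * G = 193.0 / 10000 * 1000 = 19.3 W
Then compute efficiency:
  Efficiency = (Pout / Pin) * 100 = (2.88 / 19.3) * 100
  Efficiency = 14.922%

14.922


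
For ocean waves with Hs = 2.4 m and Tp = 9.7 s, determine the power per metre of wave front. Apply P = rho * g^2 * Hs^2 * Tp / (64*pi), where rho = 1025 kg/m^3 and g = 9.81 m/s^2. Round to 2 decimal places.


Apply wave power formula:
  g^2 = 9.81^2 = 96.2361
  Hs^2 = 2.4^2 = 5.76
  Numerator = rho * g^2 * Hs^2 * Tp = 1025 * 96.2361 * 5.76 * 9.7 = 5511325.96
  Denominator = 64 * pi = 201.0619
  P = 5511325.96 / 201.0619 = 27411.09 W/m

27411.09


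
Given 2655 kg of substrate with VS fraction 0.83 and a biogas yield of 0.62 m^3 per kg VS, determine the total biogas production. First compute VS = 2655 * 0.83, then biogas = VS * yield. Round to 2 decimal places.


Compute volatile solids:
  VS = mass * VS_fraction = 2655 * 0.83 = 2203.65 kg
Calculate biogas volume:
  Biogas = VS * specific_yield = 2203.65 * 0.62
  Biogas = 1366.26 m^3

1366.26


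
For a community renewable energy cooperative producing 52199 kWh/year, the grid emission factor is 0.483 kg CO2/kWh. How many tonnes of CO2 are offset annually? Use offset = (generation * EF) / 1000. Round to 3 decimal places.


CO2 offset in kg = generation * emission_factor
CO2 offset = 52199 * 0.483 = 25212.12 kg
Convert to tonnes:
  CO2 offset = 25212.12 / 1000 = 25.212 tonnes

25.212


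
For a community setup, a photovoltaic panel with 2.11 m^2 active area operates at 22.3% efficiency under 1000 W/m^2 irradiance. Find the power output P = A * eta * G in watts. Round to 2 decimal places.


Use the solar power formula P = A * eta * G.
Given: A = 2.11 m^2, eta = 0.223, G = 1000 W/m^2
P = 2.11 * 0.223 * 1000
P = 470.53 W

470.53


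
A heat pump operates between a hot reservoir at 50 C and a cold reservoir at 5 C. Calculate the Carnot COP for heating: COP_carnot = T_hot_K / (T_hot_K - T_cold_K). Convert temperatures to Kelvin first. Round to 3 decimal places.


Convert to Kelvin:
  T_hot = 50 + 273.15 = 323.15 K
  T_cold = 5 + 273.15 = 278.15 K
Apply Carnot COP formula:
  COP = T_hot_K / (T_hot_K - T_cold_K) = 323.15 / 45.0
  COP = 7.181

7.181


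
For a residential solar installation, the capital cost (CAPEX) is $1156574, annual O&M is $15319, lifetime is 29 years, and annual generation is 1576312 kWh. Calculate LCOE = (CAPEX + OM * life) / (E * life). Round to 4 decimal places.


Total cost = CAPEX + OM * lifetime = 1156574 + 15319 * 29 = 1156574 + 444251 = 1600825
Total generation = annual * lifetime = 1576312 * 29 = 45713048 kWh
LCOE = 1600825 / 45713048
LCOE = 0.0350 $/kWh

0.0350


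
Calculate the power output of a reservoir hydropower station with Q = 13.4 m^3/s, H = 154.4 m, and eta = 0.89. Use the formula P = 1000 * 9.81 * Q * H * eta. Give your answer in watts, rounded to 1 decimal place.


Apply the hydropower formula P = rho * g * Q * H * eta
rho * g = 1000 * 9.81 = 9810.0
P = 9810.0 * 13.4 * 154.4 * 0.89
P = 18063882.9 W

18063882.9


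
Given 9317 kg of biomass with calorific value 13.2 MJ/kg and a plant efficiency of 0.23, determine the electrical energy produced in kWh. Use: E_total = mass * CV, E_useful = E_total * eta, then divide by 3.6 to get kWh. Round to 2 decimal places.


Total energy = mass * CV = 9317 * 13.2 = 122984.4 MJ
Useful energy = total * eta = 122984.4 * 0.23 = 28286.41 MJ
Convert to kWh: 28286.41 / 3.6
Useful energy = 7857.34 kWh

7857.34


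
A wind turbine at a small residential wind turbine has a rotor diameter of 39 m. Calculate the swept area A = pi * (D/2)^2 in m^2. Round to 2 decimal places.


Compute the rotor radius:
  r = D / 2 = 39 / 2 = 19.5 m
Calculate swept area:
  A = pi * r^2 = pi * 19.5^2
  A = 1194.59 m^2

1194.59


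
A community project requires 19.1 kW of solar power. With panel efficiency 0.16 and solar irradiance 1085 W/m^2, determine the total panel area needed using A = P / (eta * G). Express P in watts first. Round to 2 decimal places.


Convert target power to watts: P = 19.1 * 1000 = 19100.0 W
Compute denominator: eta * G = 0.16 * 1085 = 173.6
Required area A = P / (eta * G) = 19100.0 / 173.6
A = 110.02 m^2

110.02


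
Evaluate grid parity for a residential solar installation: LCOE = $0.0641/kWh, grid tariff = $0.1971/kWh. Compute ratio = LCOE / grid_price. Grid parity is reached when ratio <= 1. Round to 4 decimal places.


Compare LCOE to grid price:
  LCOE = $0.0641/kWh, Grid price = $0.1971/kWh
  Ratio = LCOE / grid_price = 0.0641 / 0.1971 = 0.3252
  Grid parity achieved (ratio <= 1)? yes

0.3252


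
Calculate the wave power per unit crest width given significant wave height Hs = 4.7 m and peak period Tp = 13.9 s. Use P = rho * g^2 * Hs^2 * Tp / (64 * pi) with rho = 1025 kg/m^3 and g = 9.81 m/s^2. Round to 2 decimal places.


Apply wave power formula:
  g^2 = 9.81^2 = 96.2361
  Hs^2 = 4.7^2 = 22.09
  Numerator = rho * g^2 * Hs^2 * Tp = 1025 * 96.2361 * 22.09 * 13.9 = 30288125.51
  Denominator = 64 * pi = 201.0619
  P = 30288125.51 / 201.0619 = 150640.78 W/m

150640.78


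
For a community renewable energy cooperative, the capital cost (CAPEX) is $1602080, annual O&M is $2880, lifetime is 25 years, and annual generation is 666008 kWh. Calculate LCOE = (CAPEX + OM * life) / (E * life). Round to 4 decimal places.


Total cost = CAPEX + OM * lifetime = 1602080 + 2880 * 25 = 1602080 + 72000 = 1674080
Total generation = annual * lifetime = 666008 * 25 = 16650200 kWh
LCOE = 1674080 / 16650200
LCOE = 0.1005 $/kWh

0.1005


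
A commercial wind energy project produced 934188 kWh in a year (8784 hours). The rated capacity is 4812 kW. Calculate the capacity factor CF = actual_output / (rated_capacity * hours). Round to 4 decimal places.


Capacity factor = actual output / maximum possible output
Maximum possible = rated * hours = 4812 * 8784 = 42268608 kWh
CF = 934188 / 42268608
CF = 0.0221

0.0221


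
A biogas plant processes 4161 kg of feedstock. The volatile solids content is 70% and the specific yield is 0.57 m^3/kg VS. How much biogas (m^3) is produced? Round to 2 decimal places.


Compute volatile solids:
  VS = mass * VS_fraction = 4161 * 0.7 = 2912.7 kg
Calculate biogas volume:
  Biogas = VS * specific_yield = 2912.7 * 0.57
  Biogas = 1660.24 m^3

1660.24


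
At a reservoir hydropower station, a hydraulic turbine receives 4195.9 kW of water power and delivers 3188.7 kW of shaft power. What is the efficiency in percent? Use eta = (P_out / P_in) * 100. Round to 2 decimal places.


Turbine efficiency = (output power / input power) * 100
eta = (3188.7 / 4195.9) * 100
eta = 76.00%

76.00


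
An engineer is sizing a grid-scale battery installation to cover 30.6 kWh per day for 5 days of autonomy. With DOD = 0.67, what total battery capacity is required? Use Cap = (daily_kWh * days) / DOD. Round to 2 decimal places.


Total energy needed = daily * days = 30.6 * 5 = 153.0 kWh
Account for depth of discharge:
  Cap = total_energy / DOD = 153.0 / 0.67
  Cap = 228.36 kWh

228.36


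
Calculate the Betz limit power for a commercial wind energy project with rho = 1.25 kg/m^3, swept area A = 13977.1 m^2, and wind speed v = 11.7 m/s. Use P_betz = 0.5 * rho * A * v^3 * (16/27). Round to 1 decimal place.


The Betz coefficient Cp_max = 16/27 = 0.5926
v^3 = 11.7^3 = 1601.613
P_betz = 0.5 * rho * A * v^3 * Cp_max
P_betz = 0.5 * 1.25 * 13977.1 * 1601.613 * 0.5926
P_betz = 8291075.9 W

8291075.9


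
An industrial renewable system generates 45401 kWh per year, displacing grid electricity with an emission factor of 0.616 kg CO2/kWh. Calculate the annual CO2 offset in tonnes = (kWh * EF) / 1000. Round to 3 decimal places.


CO2 offset in kg = generation * emission_factor
CO2 offset = 45401 * 0.616 = 27967.02 kg
Convert to tonnes:
  CO2 offset = 27967.02 / 1000 = 27.967 tonnes

27.967


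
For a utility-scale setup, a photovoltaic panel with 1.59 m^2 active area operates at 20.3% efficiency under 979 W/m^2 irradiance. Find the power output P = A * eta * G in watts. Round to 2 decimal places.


Use the solar power formula P = A * eta * G.
Given: A = 1.59 m^2, eta = 0.203, G = 979 W/m^2
P = 1.59 * 0.203 * 979
P = 315.99 W

315.99


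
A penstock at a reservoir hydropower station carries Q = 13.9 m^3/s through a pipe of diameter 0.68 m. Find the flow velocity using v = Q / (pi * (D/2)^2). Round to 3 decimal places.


Compute pipe cross-sectional area:
  A = pi * (D/2)^2 = pi * (0.68/2)^2 = 0.3632 m^2
Calculate velocity:
  v = Q / A = 13.9 / 0.3632
  v = 38.274 m/s

38.274


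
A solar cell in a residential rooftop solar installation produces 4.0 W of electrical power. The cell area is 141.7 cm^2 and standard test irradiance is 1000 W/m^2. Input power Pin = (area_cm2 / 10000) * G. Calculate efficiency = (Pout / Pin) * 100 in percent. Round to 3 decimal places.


First compute the input power:
  Pin = area_cm2 / 10000 * G = 141.7 / 10000 * 1000 = 14.17 W
Then compute efficiency:
  Efficiency = (Pout / Pin) * 100 = (4.0 / 14.17) * 100
  Efficiency = 28.229%

28.229


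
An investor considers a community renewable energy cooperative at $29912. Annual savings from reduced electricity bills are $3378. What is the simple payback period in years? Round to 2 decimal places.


Simple payback period = initial cost / annual savings
Payback = 29912 / 3378
Payback = 8.85 years

8.85


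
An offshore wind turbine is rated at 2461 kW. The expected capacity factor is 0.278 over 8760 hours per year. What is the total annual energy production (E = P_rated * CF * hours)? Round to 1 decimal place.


Annual energy = rated_kW * capacity_factor * hours_per_year
Given: P_rated = 2461 kW, CF = 0.278, hours = 8760
E = 2461 * 0.278 * 8760
E = 5993224.1 kWh

5993224.1


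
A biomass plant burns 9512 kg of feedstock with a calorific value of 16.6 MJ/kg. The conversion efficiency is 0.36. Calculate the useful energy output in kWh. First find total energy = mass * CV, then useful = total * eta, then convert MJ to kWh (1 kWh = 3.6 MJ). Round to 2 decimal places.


Total energy = mass * CV = 9512 * 16.6 = 157899.2 MJ
Useful energy = total * eta = 157899.2 * 0.36 = 56843.71 MJ
Convert to kWh: 56843.71 / 3.6
Useful energy = 15789.92 kWh

15789.92


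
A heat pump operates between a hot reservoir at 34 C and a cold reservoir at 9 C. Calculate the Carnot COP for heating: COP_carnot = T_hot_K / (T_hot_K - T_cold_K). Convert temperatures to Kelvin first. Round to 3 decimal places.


Convert to Kelvin:
  T_hot = 34 + 273.15 = 307.15 K
  T_cold = 9 + 273.15 = 282.15 K
Apply Carnot COP formula:
  COP = T_hot_K / (T_hot_K - T_cold_K) = 307.15 / 25.0
  COP = 12.286

12.286


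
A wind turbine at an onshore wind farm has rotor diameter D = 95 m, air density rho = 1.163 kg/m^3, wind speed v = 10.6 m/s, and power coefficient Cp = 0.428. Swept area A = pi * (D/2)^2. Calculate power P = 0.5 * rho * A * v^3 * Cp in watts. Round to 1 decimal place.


Step 1 -- Compute swept area:
  A = pi * (D/2)^2 = pi * (95/2)^2 = 7088.22 m^2
Step 2 -- Apply wind power equation:
  P = 0.5 * rho * A * v^3 * Cp
  v^3 = 10.6^3 = 1191.016
  P = 0.5 * 1.163 * 7088.22 * 1191.016 * 0.428
  P = 2101107.0 W

2101107.0


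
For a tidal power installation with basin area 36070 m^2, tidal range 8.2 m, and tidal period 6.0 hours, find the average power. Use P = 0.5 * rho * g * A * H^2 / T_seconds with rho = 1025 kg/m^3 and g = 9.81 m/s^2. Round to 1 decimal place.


Convert period to seconds: T = 6.0 * 3600 = 21600.0 s
H^2 = 8.2^2 = 67.24
P = 0.5 * rho * g * A * H^2 / T
P = 0.5 * 1025 * 9.81 * 36070 * 67.24 / 21600.0
P = 564524.7 W

564524.7


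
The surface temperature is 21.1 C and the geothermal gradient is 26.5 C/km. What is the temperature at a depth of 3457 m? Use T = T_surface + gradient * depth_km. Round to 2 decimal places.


Convert depth to km: 3457 / 1000 = 3.457 km
Temperature increase = gradient * depth_km = 26.5 * 3.457 = 91.61 C
Temperature at depth = T_surface + delta_T = 21.1 + 91.61
T = 112.71 C

112.71


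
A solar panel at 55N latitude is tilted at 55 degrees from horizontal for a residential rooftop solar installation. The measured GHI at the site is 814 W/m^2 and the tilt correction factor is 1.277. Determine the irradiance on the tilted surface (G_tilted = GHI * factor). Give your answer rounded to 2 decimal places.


Identify the given values:
  GHI = 814 W/m^2, tilt correction factor = 1.277
Apply the formula G_tilted = GHI * factor:
  G_tilted = 814 * 1.277
  G_tilted = 1039.48 W/m^2

1039.48


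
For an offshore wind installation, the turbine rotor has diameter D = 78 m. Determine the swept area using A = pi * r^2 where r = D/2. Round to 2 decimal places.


Compute the rotor radius:
  r = D / 2 = 78 / 2 = 39.0 m
Calculate swept area:
  A = pi * r^2 = pi * 39.0^2
  A = 4778.36 m^2

4778.36


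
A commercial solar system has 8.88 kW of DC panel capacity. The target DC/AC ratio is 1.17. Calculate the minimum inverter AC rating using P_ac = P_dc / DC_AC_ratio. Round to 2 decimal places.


The inverter AC capacity is determined by the DC/AC ratio.
Given: P_dc = 8.88 kW, DC/AC ratio = 1.17
P_ac = P_dc / ratio = 8.88 / 1.17
P_ac = 7.59 kW

7.59


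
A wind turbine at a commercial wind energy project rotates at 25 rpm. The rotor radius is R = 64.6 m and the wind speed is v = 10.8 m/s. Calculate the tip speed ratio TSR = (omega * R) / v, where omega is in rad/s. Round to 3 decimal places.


Convert rotational speed to rad/s:
  omega = 25 * 2 * pi / 60 = 2.618 rad/s
Compute tip speed:
  v_tip = omega * R = 2.618 * 64.6 = 169.122 m/s
Tip speed ratio:
  TSR = v_tip / v_wind = 169.122 / 10.8 = 15.659

15.659


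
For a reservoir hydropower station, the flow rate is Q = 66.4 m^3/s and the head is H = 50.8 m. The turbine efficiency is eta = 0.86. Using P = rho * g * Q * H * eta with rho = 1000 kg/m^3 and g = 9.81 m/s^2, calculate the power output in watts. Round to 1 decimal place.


Apply the hydropower formula P = rho * g * Q * H * eta
rho * g = 1000 * 9.81 = 9810.0
P = 9810.0 * 66.4 * 50.8 * 0.86
P = 28457664.2 W

28457664.2


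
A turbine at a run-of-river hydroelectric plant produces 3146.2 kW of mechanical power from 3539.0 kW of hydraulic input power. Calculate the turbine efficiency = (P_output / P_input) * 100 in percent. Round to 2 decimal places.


Turbine efficiency = (output power / input power) * 100
eta = (3146.2 / 3539.0) * 100
eta = 88.90%

88.90


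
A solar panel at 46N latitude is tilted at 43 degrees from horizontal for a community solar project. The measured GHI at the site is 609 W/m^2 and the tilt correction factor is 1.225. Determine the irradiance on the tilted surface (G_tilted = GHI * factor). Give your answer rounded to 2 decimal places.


Identify the given values:
  GHI = 609 W/m^2, tilt correction factor = 1.225
Apply the formula G_tilted = GHI * factor:
  G_tilted = 609 * 1.225
  G_tilted = 746.03 W/m^2

746.03


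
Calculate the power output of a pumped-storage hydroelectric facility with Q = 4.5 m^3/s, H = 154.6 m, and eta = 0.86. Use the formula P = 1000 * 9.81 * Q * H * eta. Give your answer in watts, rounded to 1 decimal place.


Apply the hydropower formula P = rho * g * Q * H * eta
rho * g = 1000 * 9.81 = 9810.0
P = 9810.0 * 4.5 * 154.6 * 0.86
P = 5869342.6 W

5869342.6


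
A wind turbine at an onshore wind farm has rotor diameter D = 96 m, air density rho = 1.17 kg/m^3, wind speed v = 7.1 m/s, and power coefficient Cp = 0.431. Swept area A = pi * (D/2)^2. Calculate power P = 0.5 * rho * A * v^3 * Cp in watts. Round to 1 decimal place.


Step 1 -- Compute swept area:
  A = pi * (D/2)^2 = pi * (96/2)^2 = 7238.23 m^2
Step 2 -- Apply wind power equation:
  P = 0.5 * rho * A * v^3 * Cp
  v^3 = 7.1^3 = 357.911
  P = 0.5 * 1.17 * 7238.23 * 357.911 * 0.431
  P = 653191.5 W

653191.5


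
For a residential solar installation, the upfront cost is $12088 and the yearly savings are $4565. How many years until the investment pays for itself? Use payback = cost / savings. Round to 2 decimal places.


Simple payback period = initial cost / annual savings
Payback = 12088 / 4565
Payback = 2.65 years

2.65


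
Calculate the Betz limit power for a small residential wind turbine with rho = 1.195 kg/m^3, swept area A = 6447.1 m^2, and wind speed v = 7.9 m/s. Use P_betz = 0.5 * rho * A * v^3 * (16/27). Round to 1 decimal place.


The Betz coefficient Cp_max = 16/27 = 0.5926
v^3 = 7.9^3 = 493.039
P_betz = 0.5 * rho * A * v^3 * Cp_max
P_betz = 0.5 * 1.195 * 6447.1 * 493.039 * 0.5926
P_betz = 1125485.3 W

1125485.3


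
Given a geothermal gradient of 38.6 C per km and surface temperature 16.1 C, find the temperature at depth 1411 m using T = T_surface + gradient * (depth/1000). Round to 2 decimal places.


Convert depth to km: 1411 / 1000 = 1.411 km
Temperature increase = gradient * depth_km = 38.6 * 1.411 = 54.46 C
Temperature at depth = T_surface + delta_T = 16.1 + 54.46
T = 70.56 C

70.56


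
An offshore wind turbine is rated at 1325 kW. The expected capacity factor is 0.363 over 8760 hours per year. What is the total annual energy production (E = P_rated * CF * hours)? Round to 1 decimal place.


Annual energy = rated_kW * capacity_factor * hours_per_year
Given: P_rated = 1325 kW, CF = 0.363, hours = 8760
E = 1325 * 0.363 * 8760
E = 4213341.0 kWh

4213341.0


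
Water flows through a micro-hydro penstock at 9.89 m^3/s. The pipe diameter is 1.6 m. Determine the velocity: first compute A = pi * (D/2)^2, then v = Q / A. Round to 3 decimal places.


Compute pipe cross-sectional area:
  A = pi * (D/2)^2 = pi * (1.6/2)^2 = 2.0106 m^2
Calculate velocity:
  v = Q / A = 9.89 / 2.0106
  v = 4.919 m/s

4.919


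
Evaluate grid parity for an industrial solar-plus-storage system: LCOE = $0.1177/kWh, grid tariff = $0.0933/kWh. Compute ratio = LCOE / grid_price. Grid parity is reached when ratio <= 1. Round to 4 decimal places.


Compare LCOE to grid price:
  LCOE = $0.1177/kWh, Grid price = $0.0933/kWh
  Ratio = LCOE / grid_price = 0.1177 / 0.0933 = 1.2615
  Grid parity achieved (ratio <= 1)? no

1.2615


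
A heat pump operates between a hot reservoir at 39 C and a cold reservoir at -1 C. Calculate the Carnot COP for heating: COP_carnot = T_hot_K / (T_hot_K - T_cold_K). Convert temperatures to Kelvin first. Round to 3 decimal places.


Convert to Kelvin:
  T_hot = 39 + 273.15 = 312.15 K
  T_cold = -1 + 273.15 = 272.15 K
Apply Carnot COP formula:
  COP = T_hot_K / (T_hot_K - T_cold_K) = 312.15 / 40.0
  COP = 7.804

7.804


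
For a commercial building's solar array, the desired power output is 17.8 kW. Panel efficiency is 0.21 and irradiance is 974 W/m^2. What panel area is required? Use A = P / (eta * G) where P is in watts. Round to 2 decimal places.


Convert target power to watts: P = 17.8 * 1000 = 17800.0 W
Compute denominator: eta * G = 0.21 * 974 = 204.54
Required area A = P / (eta * G) = 17800.0 / 204.54
A = 87.02 m^2

87.02


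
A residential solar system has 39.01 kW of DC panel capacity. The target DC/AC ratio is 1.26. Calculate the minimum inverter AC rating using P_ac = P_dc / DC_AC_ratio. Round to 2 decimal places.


The inverter AC capacity is determined by the DC/AC ratio.
Given: P_dc = 39.01 kW, DC/AC ratio = 1.26
P_ac = P_dc / ratio = 39.01 / 1.26
P_ac = 30.96 kW

30.96


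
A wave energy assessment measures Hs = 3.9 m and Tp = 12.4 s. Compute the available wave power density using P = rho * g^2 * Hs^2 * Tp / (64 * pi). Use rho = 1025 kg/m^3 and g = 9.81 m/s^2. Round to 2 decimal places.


Apply wave power formula:
  g^2 = 9.81^2 = 96.2361
  Hs^2 = 3.9^2 = 15.21
  Numerator = rho * g^2 * Hs^2 * Tp = 1025 * 96.2361 * 15.21 * 12.4 = 18604276.24
  Denominator = 64 * pi = 201.0619
  P = 18604276.24 / 201.0619 = 92530.08 W/m

92530.08


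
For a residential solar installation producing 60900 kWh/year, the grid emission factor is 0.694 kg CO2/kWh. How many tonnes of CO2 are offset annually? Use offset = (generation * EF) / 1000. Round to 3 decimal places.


CO2 offset in kg = generation * emission_factor
CO2 offset = 60900 * 0.694 = 42264.6 kg
Convert to tonnes:
  CO2 offset = 42264.6 / 1000 = 42.265 tonnes

42.265


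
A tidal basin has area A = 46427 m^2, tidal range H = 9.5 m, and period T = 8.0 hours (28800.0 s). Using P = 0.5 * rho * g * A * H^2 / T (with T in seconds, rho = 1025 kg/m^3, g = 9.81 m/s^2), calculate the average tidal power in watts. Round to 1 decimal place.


Convert period to seconds: T = 8.0 * 3600 = 28800.0 s
H^2 = 9.5^2 = 90.25
P = 0.5 * rho * g * A * H^2 / T
P = 0.5 * 1025 * 9.81 * 46427 * 90.25 / 28800.0
P = 731456.0 W

731456.0


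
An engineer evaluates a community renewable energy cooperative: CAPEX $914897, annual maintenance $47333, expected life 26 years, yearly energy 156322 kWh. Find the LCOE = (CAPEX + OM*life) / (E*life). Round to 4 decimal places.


Total cost = CAPEX + OM * lifetime = 914897 + 47333 * 26 = 914897 + 1230658 = 2145555
Total generation = annual * lifetime = 156322 * 26 = 4064372 kWh
LCOE = 2145555 / 4064372
LCOE = 0.5279 $/kWh

0.5279


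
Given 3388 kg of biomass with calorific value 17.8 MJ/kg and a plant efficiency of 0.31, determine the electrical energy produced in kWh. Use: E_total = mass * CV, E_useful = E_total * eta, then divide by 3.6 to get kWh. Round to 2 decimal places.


Total energy = mass * CV = 3388 * 17.8 = 60306.4 MJ
Useful energy = total * eta = 60306.4 * 0.31 = 18694.98 MJ
Convert to kWh: 18694.98 / 3.6
Useful energy = 5193.05 kWh

5193.05


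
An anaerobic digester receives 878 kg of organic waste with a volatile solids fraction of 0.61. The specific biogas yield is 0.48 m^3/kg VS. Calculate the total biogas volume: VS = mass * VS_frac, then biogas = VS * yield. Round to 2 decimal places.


Compute volatile solids:
  VS = mass * VS_fraction = 878 * 0.61 = 535.58 kg
Calculate biogas volume:
  Biogas = VS * specific_yield = 535.58 * 0.48
  Biogas = 257.08 m^3

257.08


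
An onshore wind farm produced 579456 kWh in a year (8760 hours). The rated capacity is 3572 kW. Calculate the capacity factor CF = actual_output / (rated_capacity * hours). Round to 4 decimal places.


Capacity factor = actual output / maximum possible output
Maximum possible = rated * hours = 3572 * 8760 = 31290720 kWh
CF = 579456 / 31290720
CF = 0.0185

0.0185


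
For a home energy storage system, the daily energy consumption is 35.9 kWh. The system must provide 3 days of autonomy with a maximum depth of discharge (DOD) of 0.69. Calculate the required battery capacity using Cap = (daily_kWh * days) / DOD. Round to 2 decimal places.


Total energy needed = daily * days = 35.9 * 3 = 107.7 kWh
Account for depth of discharge:
  Cap = total_energy / DOD = 107.7 / 0.69
  Cap = 156.09 kWh

156.09


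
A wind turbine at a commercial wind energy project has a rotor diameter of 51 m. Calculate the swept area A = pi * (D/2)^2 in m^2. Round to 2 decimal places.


Compute the rotor radius:
  r = D / 2 = 51 / 2 = 25.5 m
Calculate swept area:
  A = pi * r^2 = pi * 25.5^2
  A = 2042.82 m^2

2042.82


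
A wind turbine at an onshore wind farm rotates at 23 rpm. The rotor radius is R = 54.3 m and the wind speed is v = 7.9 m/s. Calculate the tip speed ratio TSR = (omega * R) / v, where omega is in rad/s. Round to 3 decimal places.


Convert rotational speed to rad/s:
  omega = 23 * 2 * pi / 60 = 2.4086 rad/s
Compute tip speed:
  v_tip = omega * R = 2.4086 * 54.3 = 130.785 m/s
Tip speed ratio:
  TSR = v_tip / v_wind = 130.785 / 7.9 = 16.555

16.555


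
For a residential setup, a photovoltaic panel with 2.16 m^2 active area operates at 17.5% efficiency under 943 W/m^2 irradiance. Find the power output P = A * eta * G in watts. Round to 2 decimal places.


Use the solar power formula P = A * eta * G.
Given: A = 2.16 m^2, eta = 0.175, G = 943 W/m^2
P = 2.16 * 0.175 * 943
P = 356.45 W

356.45


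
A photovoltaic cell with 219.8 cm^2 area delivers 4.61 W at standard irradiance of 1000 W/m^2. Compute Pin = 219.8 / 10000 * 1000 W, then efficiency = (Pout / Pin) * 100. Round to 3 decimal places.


First compute the input power:
  Pin = area_cm2 / 10000 * G = 219.8 / 10000 * 1000 = 21.98 W
Then compute efficiency:
  Efficiency = (Pout / Pin) * 100 = (4.61 / 21.98) * 100
  Efficiency = 20.974%

20.974


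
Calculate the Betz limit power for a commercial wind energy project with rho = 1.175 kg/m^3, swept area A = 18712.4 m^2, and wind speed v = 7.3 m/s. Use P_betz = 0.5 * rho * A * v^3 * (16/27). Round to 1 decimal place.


The Betz coefficient Cp_max = 16/27 = 0.5926
v^3 = 7.3^3 = 389.017
P_betz = 0.5 * rho * A * v^3 * Cp_max
P_betz = 0.5 * 1.175 * 18712.4 * 389.017 * 0.5926
P_betz = 2534324.2 W

2534324.2


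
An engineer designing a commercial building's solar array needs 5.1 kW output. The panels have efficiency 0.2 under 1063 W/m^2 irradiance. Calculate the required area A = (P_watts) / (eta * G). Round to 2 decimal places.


Convert target power to watts: P = 5.1 * 1000 = 5100.0 W
Compute denominator: eta * G = 0.2 * 1063 = 212.6
Required area A = P / (eta * G) = 5100.0 / 212.6
A = 23.99 m^2

23.99


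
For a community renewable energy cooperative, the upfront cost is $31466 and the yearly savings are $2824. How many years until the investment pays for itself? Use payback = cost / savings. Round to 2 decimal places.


Simple payback period = initial cost / annual savings
Payback = 31466 / 2824
Payback = 11.14 years

11.14


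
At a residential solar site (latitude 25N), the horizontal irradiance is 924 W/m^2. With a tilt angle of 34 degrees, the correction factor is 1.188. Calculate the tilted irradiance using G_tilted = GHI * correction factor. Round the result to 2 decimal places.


Identify the given values:
  GHI = 924 W/m^2, tilt correction factor = 1.188
Apply the formula G_tilted = GHI * factor:
  G_tilted = 924 * 1.188
  G_tilted = 1097.71 W/m^2

1097.71


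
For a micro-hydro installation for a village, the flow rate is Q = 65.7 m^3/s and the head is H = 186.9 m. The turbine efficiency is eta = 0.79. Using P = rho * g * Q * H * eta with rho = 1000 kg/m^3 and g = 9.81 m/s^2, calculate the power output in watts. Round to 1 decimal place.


Apply the hydropower formula P = rho * g * Q * H * eta
rho * g = 1000 * 9.81 = 9810.0
P = 9810.0 * 65.7 * 186.9 * 0.79
P = 95163579.6 W

95163579.6


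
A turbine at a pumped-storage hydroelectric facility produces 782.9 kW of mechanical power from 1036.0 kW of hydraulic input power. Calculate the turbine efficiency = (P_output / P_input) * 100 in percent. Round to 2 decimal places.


Turbine efficiency = (output power / input power) * 100
eta = (782.9 / 1036.0) * 100
eta = 75.57%

75.57


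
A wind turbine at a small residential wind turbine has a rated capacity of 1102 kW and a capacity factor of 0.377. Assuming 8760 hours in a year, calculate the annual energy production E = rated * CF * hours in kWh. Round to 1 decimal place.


Annual energy = rated_kW * capacity_factor * hours_per_year
Given: P_rated = 1102 kW, CF = 0.377, hours = 8760
E = 1102 * 0.377 * 8760
E = 3639377.0 kWh

3639377.0


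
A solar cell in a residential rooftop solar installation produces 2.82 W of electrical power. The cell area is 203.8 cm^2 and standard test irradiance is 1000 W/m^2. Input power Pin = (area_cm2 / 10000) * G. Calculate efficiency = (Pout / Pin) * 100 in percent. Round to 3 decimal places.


First compute the input power:
  Pin = area_cm2 / 10000 * G = 203.8 / 10000 * 1000 = 20.38 W
Then compute efficiency:
  Efficiency = (Pout / Pin) * 100 = (2.82 / 20.38) * 100
  Efficiency = 13.837%

13.837


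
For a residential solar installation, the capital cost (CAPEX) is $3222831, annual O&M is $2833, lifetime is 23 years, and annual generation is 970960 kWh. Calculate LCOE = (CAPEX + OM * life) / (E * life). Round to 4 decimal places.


Total cost = CAPEX + OM * lifetime = 3222831 + 2833 * 23 = 3222831 + 65159 = 3287990
Total generation = annual * lifetime = 970960 * 23 = 22332080 kWh
LCOE = 3287990 / 22332080
LCOE = 0.1472 $/kWh

0.1472


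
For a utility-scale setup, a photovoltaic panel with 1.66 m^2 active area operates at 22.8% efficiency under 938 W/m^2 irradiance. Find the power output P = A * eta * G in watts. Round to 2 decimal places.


Use the solar power formula P = A * eta * G.
Given: A = 1.66 m^2, eta = 0.228, G = 938 W/m^2
P = 1.66 * 0.228 * 938
P = 355.01 W

355.01


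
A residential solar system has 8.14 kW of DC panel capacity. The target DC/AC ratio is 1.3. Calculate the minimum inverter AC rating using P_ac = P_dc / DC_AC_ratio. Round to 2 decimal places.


The inverter AC capacity is determined by the DC/AC ratio.
Given: P_dc = 8.14 kW, DC/AC ratio = 1.3
P_ac = P_dc / ratio = 8.14 / 1.3
P_ac = 6.26 kW

6.26


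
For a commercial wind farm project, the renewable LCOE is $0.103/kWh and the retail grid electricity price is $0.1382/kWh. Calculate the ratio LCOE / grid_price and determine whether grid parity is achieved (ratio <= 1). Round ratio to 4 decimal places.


Compare LCOE to grid price:
  LCOE = $0.103/kWh, Grid price = $0.1382/kWh
  Ratio = LCOE / grid_price = 0.103 / 0.1382 = 0.7453
  Grid parity achieved (ratio <= 1)? yes

0.7453


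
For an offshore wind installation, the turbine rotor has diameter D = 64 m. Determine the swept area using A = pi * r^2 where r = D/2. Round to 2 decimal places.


Compute the rotor radius:
  r = D / 2 = 64 / 2 = 32.0 m
Calculate swept area:
  A = pi * r^2 = pi * 32.0^2
  A = 3216.99 m^2

3216.99


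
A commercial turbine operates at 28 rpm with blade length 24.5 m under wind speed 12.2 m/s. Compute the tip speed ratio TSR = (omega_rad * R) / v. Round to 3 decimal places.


Convert rotational speed to rad/s:
  omega = 28 * 2 * pi / 60 = 2.9322 rad/s
Compute tip speed:
  v_tip = omega * R = 2.9322 * 24.5 = 71.838 m/s
Tip speed ratio:
  TSR = v_tip / v_wind = 71.838 / 12.2 = 5.888

5.888


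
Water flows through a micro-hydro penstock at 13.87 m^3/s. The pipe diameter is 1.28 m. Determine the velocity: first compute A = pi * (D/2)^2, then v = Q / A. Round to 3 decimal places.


Compute pipe cross-sectional area:
  A = pi * (D/2)^2 = pi * (1.28/2)^2 = 1.2868 m^2
Calculate velocity:
  v = Q / A = 13.87 / 1.2868
  v = 10.779 m/s

10.779


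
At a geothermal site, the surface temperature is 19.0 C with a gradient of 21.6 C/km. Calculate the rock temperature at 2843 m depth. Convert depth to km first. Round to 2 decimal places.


Convert depth to km: 2843 / 1000 = 2.843 km
Temperature increase = gradient * depth_km = 21.6 * 2.843 = 61.41 C
Temperature at depth = T_surface + delta_T = 19.0 + 61.41
T = 80.41 C

80.41


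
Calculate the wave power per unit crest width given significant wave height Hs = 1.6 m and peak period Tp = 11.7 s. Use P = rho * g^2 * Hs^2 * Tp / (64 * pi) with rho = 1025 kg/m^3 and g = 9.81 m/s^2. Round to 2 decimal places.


Apply wave power formula:
  g^2 = 9.81^2 = 96.2361
  Hs^2 = 1.6^2 = 2.56
  Numerator = rho * g^2 * Hs^2 * Tp = 1025 * 96.2361 * 2.56 * 11.7 = 2954525.26
  Denominator = 64 * pi = 201.0619
  P = 2954525.26 / 201.0619 = 14694.60 W/m

14694.60


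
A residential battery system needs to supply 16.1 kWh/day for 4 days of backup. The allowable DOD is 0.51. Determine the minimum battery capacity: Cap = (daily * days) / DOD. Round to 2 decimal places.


Total energy needed = daily * days = 16.1 * 4 = 64.4 kWh
Account for depth of discharge:
  Cap = total_energy / DOD = 64.4 / 0.51
  Cap = 126.27 kWh

126.27


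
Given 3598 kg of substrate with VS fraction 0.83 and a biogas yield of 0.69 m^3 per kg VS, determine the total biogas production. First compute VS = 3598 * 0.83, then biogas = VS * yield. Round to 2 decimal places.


Compute volatile solids:
  VS = mass * VS_fraction = 3598 * 0.83 = 2986.34 kg
Calculate biogas volume:
  Biogas = VS * specific_yield = 2986.34 * 0.69
  Biogas = 2060.57 m^3

2060.57


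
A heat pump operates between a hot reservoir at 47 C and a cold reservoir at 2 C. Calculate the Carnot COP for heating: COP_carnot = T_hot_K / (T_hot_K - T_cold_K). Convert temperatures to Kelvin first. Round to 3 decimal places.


Convert to Kelvin:
  T_hot = 47 + 273.15 = 320.15 K
  T_cold = 2 + 273.15 = 275.15 K
Apply Carnot COP formula:
  COP = T_hot_K / (T_hot_K - T_cold_K) = 320.15 / 45.0
  COP = 7.114

7.114


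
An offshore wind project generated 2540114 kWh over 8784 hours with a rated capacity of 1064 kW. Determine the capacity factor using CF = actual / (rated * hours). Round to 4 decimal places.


Capacity factor = actual output / maximum possible output
Maximum possible = rated * hours = 1064 * 8784 = 9346176 kWh
CF = 2540114 / 9346176
CF = 0.2718

0.2718


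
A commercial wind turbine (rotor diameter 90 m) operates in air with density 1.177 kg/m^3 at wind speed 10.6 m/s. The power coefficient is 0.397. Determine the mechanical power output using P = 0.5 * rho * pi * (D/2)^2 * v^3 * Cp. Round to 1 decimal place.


Step 1 -- Compute swept area:
  A = pi * (D/2)^2 = pi * (90/2)^2 = 6361.73 m^2
Step 2 -- Apply wind power equation:
  P = 0.5 * rho * A * v^3 * Cp
  v^3 = 10.6^3 = 1191.016
  P = 0.5 * 1.177 * 6361.73 * 1191.016 * 0.397
  P = 1770229.1 W

1770229.1


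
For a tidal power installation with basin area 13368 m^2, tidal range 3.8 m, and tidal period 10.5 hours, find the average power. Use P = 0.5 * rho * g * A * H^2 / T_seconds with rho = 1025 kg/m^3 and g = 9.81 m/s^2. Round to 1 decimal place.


Convert period to seconds: T = 10.5 * 3600 = 37800.0 s
H^2 = 3.8^2 = 14.44
P = 0.5 * rho * g * A * H^2 / T
P = 0.5 * 1025 * 9.81 * 13368 * 14.44 / 37800.0
P = 25674.7 W

25674.7
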